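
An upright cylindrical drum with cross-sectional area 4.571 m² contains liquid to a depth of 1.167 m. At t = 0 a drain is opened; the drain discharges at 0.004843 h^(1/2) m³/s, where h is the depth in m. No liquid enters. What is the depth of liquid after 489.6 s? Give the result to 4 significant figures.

0.6739 m

Accumulation of liquid (constant cross-section A): A dh/dt = −0.004843 √h.
This is separable: 2 d(√h)/dt = −0.004843/A, so √h = √h₀ − (0.004843/(2A)) t.
√h = √1.167 − 0.004843·489.6/(2·4.571) = 1.08028 − 0.259367 = 0.820911.
h = 0.820911² = 0.673895 m.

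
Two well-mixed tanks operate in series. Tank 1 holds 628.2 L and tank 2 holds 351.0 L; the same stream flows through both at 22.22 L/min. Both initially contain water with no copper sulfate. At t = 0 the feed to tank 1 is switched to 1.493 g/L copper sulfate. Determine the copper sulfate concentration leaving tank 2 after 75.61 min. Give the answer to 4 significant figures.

1.275 g/L

Species balance on tank i: dCᵢ/dt = (Cᵢ₋₁ − Cᵢ)/τᵢ with τᵢ = Vᵢ/Q.
τ₁ = 628.2/22.22 = 28.2718 min; τ₂ = 351.0/22.22 = 15.7966 min.
Tank 1: C₁ = C_in(1 − e^(−t/τ₁)). Tank 2 (τ₁ ≠ τ₂): C₂ = C_in[1 − (τ₁ e^(−t/τ₁) − τ₂ e^(−t/τ₂))/(τ₁ − τ₂)].
At t = 75.61: e^(−t/τ₁) = 0.0689486, e^(−t/τ₂) = 0.00834178.
C₂ = 1.493·[1 − (28.2718·0.0689486 − 15.7966·0.00834178)/(12.4752)] = 1.493·0.854309 = 1.27548 g/L.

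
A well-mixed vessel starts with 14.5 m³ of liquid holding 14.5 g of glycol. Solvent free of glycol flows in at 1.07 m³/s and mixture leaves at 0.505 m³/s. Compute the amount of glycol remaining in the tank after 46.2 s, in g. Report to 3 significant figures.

5.78 g

Total volume: dV/dt = Q_in − Q_out = 0.56500 m³/s, so V(t) = 14.5 + 0.56500 t and V(46.2) = 40.603 m³.
No glycol enters, so dm/dt = −Q_out · (m/V).
Separate: dm/m = −Q_out dt/V(t) ⇒ ln(m/m₀) = −(Q_out/(Q_in−Q_out)) ln(V/V₀).
m = m₀ (V₀/V)^(Q_out/(Q_in−Q_out)) = 14.5 × (14.5/40.603)^(0.89381) = 5.7765 g.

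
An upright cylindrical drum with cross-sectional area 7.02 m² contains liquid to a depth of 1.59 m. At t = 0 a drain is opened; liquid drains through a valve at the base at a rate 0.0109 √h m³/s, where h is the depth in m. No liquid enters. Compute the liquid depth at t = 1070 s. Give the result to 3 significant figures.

Unsteady balance on liquid volume: A dh/dt = −0.0109 √h.
This is separable: 2 d(√h)/dt = −0.0109/A, so √h = √h₀ − (0.0109/(2A)) t.
√h = √1.59 − 0.0109·1070/(2·7.02) = 1.2610 − 0.83070 = 0.43025.
h = 0.43025² = 0.18512 m.

0.185 m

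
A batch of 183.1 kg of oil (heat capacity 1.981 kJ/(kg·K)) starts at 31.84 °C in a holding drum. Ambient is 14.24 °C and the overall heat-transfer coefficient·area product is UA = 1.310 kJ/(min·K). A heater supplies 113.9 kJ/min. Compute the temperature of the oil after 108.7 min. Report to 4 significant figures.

54.36 °C

Lumped-capacitance energy balance: M c_p dT/dt = UA(T_amb − T) + Q̇.
dT/dt = (T_ss − T)/τ with T_ss = T_amb + Q̇/UA = 14.24 + 113.9/1.310 = 101.187 °C, τ = M c_p/UA = 183.1·1.981/1.310 = 276.886 min.
Solution: T(t) = T_ss + (T₀ − T_ss) e^(−t/τ).
T(108.7) = 101.187 + (-69.3466)·0.675312 = 54.3560 °C.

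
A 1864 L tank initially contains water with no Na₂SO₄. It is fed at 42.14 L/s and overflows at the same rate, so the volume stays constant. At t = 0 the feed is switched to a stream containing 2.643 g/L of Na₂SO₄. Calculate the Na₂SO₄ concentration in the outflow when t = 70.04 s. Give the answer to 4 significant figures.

Transient balance on the dissolved component: V dC/dt = Q(C_in − C).
So dC/dt = (C_in − C)/τ with τ = V/Q = 1864/42.14 = 44.2335 s.
Integrating: C(t) = C_in + (C₀ − C_in) e^(−t/τ).
C(70.04) = 2.643 + (0 − 2.643)·e^(−70.04/44.2335) = 2.643 + (-2.64300)·0.205273 = 2.10046 g/L.

2.100 g/L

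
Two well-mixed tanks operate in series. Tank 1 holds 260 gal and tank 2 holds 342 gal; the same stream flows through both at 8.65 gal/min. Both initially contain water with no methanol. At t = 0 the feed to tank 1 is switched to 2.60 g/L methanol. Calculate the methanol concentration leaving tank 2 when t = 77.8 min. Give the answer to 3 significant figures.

Each tank obeys Vᵢ dCᵢ/dt = Q(Cᵢ₋₁ − Cᵢ), so τᵢ = Vᵢ/Q.
τ₁ = 260/8.65 = 30.058 min; τ₂ = 342/8.65 = 39.538 min.
Solving the cascade with C₁(0)=C₂(0)=0 gives C₂(t) = C_in[1 − (τ₁ e^(−t/τ₁) − τ₂ e^(−t/τ₂))/(τ₁ − τ₂)].
At t = 77.8: e^(−t/τ₁) = 0.075144, e^(−t/τ₂) = 0.13977.
C₂ = 2.60·[1 − (30.058·0.075144 − 39.538·0.13977)/(-9.4798)] = 2.60·0.65531 = 1.7038 g/L.

1.70 g/L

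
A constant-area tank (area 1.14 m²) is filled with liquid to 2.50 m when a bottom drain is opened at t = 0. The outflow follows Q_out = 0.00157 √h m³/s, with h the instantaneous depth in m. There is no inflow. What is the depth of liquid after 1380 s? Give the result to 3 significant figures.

With no inflow, A dh/dt = −0.00157 √h.
Separate and integrate: 2(√h − √h₀) = −(0.00157/A) t.
√h = √2.50 − 0.00157·1380/(2·1.14) = 1.5811 − 0.95026 = 0.63088.
h = 0.63088² = 0.39800 m.

0.398 m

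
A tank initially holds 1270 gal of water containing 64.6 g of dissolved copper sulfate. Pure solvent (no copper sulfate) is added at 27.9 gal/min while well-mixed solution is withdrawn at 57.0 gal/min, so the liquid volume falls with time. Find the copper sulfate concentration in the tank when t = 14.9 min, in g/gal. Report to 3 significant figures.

Total volume: dV/dt = Q_in − Q_out = -29.100 gal/min, so V(t) = 1270 − 29.100 t and V(14.9) = 836.41 gal.
Species balance (pure solvent in): dm/dt = −Q_out · m/V(t).
dm/m = −Q_out dt/(V₀ − 29.100 t); integrating gives ln(m/m₀) = −(Q_out/(Q_in−Q_out)) ln(V/V₀).
m = m₀ (V₀/V)^(Q_out/(Q_in−Q_out)) = 64.6 × (1270/836.41)^(-1.9588) = 28.506 g.
C = m/V = 28.506/836.41 = 0.034082 g/gal.

0.0341 g/gal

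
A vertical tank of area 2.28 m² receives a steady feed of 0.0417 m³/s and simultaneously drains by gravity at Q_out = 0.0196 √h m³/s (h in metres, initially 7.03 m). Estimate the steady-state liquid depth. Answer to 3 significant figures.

4.53 m

A dh/dt = Q_in − 0.0196 √h. Steady state requires inflow = outflow:
Q_in = 0.0196 √h_ss ⇒ √h_ss = 0.0417/0.0196 = 2.1276.
h_ss = 2.1276² = 4.5265 m. (Since h₀ = 7.03 m > h_ss, the level will fall toward this value.)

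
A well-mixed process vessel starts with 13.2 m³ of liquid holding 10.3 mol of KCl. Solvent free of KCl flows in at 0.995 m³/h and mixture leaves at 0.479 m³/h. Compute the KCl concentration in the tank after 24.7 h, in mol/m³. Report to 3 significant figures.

0.212 mol/m³

Let m(t) be the amount of KCl. Volume: V(t) = V₀ + (Q_in − Q_out) t = 13.2 + 0.51600 t; V(24.7) = 25.945 m³.
Solute balance: dm/dt = 0 − Q_out C = −Q_out m/V(t).
Separate: dm/m = −Q_out dt/V(t) ⇒ ln(m/m₀) = −(Q_out/(Q_in−Q_out)) ln(V/V₀).
m = m₀ (V₀/V)^(Q_out/(Q_in−Q_out)) = 10.3 × (13.2/25.945)^(0.92829) = 5.5005 mol.
C = m/V = 5.5005/25.945 = 0.21200 mol/m³.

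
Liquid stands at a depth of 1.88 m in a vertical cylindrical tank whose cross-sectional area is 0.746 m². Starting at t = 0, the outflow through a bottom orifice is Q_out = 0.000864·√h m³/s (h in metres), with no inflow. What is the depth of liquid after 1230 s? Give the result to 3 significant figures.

With no inflow, A dh/dt = −0.000864 √h.
This is separable: 2 d(√h)/dt = −0.000864/A, so √h = √h₀ − (0.000864/(2A)) t.
√h = √1.88 − 0.000864·1230/(2·0.746) = 1.3711 − 0.71228 = 0.65885.
h = 0.65885² = 0.43409 m.

0.434 m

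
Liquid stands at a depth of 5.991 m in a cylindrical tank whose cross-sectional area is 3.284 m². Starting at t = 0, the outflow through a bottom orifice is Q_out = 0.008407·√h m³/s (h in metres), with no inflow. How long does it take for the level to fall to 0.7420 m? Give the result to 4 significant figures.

Unsteady balance on liquid volume: A dh/dt = −0.008407 √h.
This is separable: 2 d(√h)/dt = −0.008407/A, so √h = √h₀ − (0.008407/(2A)) t.
t = 2A(√h₀ − √h)/0.008407 = 2·3.284·(√5.991 − √0.7420)/0.008407
  = 6.56800 × (2.44765 − 0.861394) / 0.008407 = 1239.27 s.

1239 s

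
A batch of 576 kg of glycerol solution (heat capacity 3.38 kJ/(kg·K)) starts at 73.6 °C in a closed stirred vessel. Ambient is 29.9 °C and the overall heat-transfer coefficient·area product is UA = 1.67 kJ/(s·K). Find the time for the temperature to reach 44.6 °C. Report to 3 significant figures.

1270 s

Heat balance on the well-mixed liquid: M c_p dT/dt = −UA(T − T_amb).
τ = M c_p/UA = 1165.8 s; T_ss = T_amb = 29.900 °C.
T(t) = T_ss + (T₀ − T_ss)e^(−t/τ); set T = 44.6:
t = −τ ln[(T − T_ss)/(T₀ − T_ss)] = −1165.8 · ln(0.33638) = 1270.1 s.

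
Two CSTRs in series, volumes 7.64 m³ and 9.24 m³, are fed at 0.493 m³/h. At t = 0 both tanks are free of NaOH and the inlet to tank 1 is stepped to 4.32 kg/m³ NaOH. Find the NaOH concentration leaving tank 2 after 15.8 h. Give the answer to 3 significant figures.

Species balance on tank i: dCᵢ/dt = (Cᵢ₋₁ − Cᵢ)/τᵢ with τᵢ = Vᵢ/Q.
τ₁ = 7.64/0.493 = 15.497 h; τ₂ = 9.24/0.493 = 18.742 h.
Tank 1: C₁ = C_in(1 − e^(−t/τ₁)). Tank 2 (τ₁ ≠ τ₂): C₂ = C_in[1 − (τ₁ e^(−t/τ₁) − τ₂ e^(−t/τ₂))/(τ₁ − τ₂)].
At t = 15.8: e^(−t/τ₁) = 0.36076, e^(−t/τ₂) = 0.43041.
C₂ = 4.32·[1 − (15.497·0.36076 − 18.742·0.43041)/(-3.2454)] = 4.32·0.23697 = 1.0237 kg/m³.

1.02 kg/m³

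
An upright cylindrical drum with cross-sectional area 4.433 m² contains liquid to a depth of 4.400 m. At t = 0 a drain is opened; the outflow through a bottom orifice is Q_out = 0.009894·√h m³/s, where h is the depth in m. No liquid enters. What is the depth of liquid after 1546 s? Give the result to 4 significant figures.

Accumulation of liquid (constant cross-section A): A dh/dt = −0.009894 √h.
This is separable: 2 d(√h)/dt = −0.009894/A, so √h = √h₀ − (0.009894/(2A)) t.
√h = √4.400 − 0.009894·1546/(2·4.433) = 2.09762 − 1.72526 = 0.372361.
h = 0.372361² = 0.138653 m.

0.1387 m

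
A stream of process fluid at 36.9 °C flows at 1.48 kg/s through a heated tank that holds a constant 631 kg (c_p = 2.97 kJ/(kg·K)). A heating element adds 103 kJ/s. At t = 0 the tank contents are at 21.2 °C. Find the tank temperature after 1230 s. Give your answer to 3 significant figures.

58.1 °C

M c_p dT/dt = ṁ c_p (T_in − T) + Q̇.
τ = M/ṁ = 426.35 s; T_ss = T_in + Q̇/(ṁ c_p) = 36.9 + 103/(1.48·2.97) = 60.333 °C.
Integrating: T(t) = T_ss + (T₀ − T_ss) e^(−t/τ).
T(1230) = 60.333 + (-39.133)·e^(−1230/426.35) = 60.333 + (-39.133)·0.055858 = 58.147 °C.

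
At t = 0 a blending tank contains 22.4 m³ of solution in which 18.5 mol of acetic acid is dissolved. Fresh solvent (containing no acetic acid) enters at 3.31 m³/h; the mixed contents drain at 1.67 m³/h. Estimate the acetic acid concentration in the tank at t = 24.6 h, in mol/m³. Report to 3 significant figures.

0.103 mol/m³

Let m(t) be the amount of acetic acid. Volume: V(t) = V₀ + (Q_in − Q_out) t = 22.4 + 1.6400 t; V(24.6) = 62.744 m³.
Species balance (pure solvent in): dm/dt = −Q_out · m/V(t).
Separate: dm/m = −Q_out dt/V(t) ⇒ ln(m/m₀) = −(Q_out/(Q_in−Q_out)) ln(V/V₀).
m = m₀ (V₀/V)^(Q_out/(Q_in−Q_out)) = 18.5 × (22.4/62.744)^(1.0183) = 6.4813 mol.
C = m/V = 6.4813/62.744 = 0.10330 mol/m³.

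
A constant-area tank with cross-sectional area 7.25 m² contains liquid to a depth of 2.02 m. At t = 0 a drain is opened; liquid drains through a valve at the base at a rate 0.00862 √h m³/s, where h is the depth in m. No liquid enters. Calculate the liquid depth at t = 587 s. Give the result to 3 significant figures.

A dh/dt = −Q_out = −0.00862 √h.
Separate and integrate: 2(√h − √h₀) = −(0.00862/A) t.
√h = √2.02 − 0.00862·587/(2·7.25) = 1.4213 − 0.34896 = 1.0723.
h = 1.0723² = 1.1498 m.

1.15 m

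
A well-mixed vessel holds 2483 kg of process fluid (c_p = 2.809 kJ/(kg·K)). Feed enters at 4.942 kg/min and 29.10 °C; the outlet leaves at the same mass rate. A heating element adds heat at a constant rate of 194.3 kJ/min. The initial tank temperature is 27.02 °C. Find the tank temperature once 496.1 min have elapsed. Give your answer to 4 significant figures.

M c_p dT/dt = ṁ c_p (T_in − T) + Q̇.
Rearrange: dT/dt = (T_ss − T)/τ with τ = M/ṁ = 502.428 min and T_ss = T_in + Q̇/(ṁ c_p) = 43.0965 °C.
This is linear first-order; T(t) = T_ss + (T₀ − T_ss) e^(−t/τ).
T(496.1) = 43.0965 + (-16.0765)·e^(−496.1/502.428) = 43.0965 + (-16.0765)·0.372542 = 37.1073 °C.

37.11 °C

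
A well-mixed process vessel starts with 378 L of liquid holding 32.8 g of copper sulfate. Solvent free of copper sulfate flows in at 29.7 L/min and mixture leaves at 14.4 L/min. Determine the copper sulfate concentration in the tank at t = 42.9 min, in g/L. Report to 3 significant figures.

0.0123 g/L

Let m(t) be the amount of copper sulfate. Volume: V(t) = V₀ + (Q_in − Q_out) t = 378 + 15.300 t; V(42.9) = 1034.4 L.
Species balance (pure solvent in): dm/dt = −Q_out · m/V(t).
dm/m = −Q_out dt/(V₀ + 15.300 t); integrating gives ln(m/m₀) = −(Q_out/(Q_in−Q_out)) ln(V/V₀).
m = m₀ (V₀/V)^(Q_out/(Q_in−Q_out)) = 32.8 × (378/1034.4)^(0.94118) = 12.718 g.
C = m/V = 12.718/1034.4 = 0.012295 g/L.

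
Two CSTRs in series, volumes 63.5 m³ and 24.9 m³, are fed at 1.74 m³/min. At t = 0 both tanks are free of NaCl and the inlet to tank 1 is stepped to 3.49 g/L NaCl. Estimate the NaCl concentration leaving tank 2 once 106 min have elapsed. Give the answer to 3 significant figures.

3.18 g/L

Each tank obeys Vᵢ dCᵢ/dt = Q(Cᵢ₋₁ − Cᵢ), so τᵢ = Vᵢ/Q.
τ₁ = 63.5/1.74 = 36.494 min; τ₂ = 24.9/1.74 = 14.310 min.
Tank 1: C₁ = C_in(1 − e^(−t/τ₁)). Tank 2 (τ₁ ≠ τ₂): C₂ = C_in[1 − (τ₁ e^(−t/τ₁) − τ₂ e^(−t/τ₂))/(τ₁ − τ₂)].
At t = 106: e^(−t/τ₁) = 0.054773, e^(−t/τ₂) = 0.00060685.
C₂ = 3.49·[1 − (36.494·0.054773 − 14.310·0.00060685)/(22.184)] = 3.49·0.91029 = 3.1769 g/L.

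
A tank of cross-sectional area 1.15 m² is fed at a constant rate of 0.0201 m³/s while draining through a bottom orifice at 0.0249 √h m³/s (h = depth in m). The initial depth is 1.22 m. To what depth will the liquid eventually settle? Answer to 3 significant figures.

A dh/dt = Q_in − 0.0249 √h. Steady state requires inflow = outflow:
Q_in = 0.0249 √h_ss ⇒ √h_ss = 0.0201/0.0249 = 0.80723.
h_ss = 0.80723² = 0.65162 m. (Since h₀ = 1.22 m > h_ss, the level will fall toward this value.)

0.652 m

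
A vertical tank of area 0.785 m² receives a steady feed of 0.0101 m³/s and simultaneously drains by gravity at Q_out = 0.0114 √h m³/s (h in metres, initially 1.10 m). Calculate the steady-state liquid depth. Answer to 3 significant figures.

Accumulation of liquid (constant cross-section A): A dh/dt = Q_in − 0.0114 √h. At steady state dh/dt = 0:
Q_in = 0.0114 √h_ss ⇒ √h_ss = 0.0101/0.0114 = 0.88596.
h_ss = 0.88596² = 0.78493 m. (Since h₀ = 1.10 m > h_ss, the level will fall toward this value.)

0.785 m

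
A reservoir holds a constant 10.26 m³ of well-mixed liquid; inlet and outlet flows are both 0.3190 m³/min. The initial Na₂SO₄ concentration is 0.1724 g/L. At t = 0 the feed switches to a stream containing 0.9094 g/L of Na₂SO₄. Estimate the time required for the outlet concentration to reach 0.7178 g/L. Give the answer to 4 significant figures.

43.33 min

Species balance: V dC/dt = Q(C_in − C) ⇒ τ = V/Q = 32.1630 min.
C(t) = C_in + (C₀ − C_in) e^(−t/τ). Set C = 0.7178 and solve for t:
e^(−t/τ) = (C − C_in)/(C₀ − C_in) = (0.7178 − 0.9094)/(0.1724 − 0.9094) = 0.259973
t = −τ ln(…) = 32.1630 × 1.34718 = 43.3293 min.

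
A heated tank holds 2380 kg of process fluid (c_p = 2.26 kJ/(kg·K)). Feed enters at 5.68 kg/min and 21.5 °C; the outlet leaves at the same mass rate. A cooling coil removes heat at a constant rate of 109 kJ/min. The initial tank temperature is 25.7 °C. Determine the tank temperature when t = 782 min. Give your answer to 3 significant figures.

15.0 °C

M c_p dT/dt = ṁ c_p (T_in − T) − Q̇.
τ = M/ṁ = 419.01 min; T_ss = T_in − Q̇/(ṁ c_p) = 21.5 − 109/(5.68·2.26) = 13.009 °C.
T approaches T_ss exponentially: T(t) = T_ss + (T₀ − T_ss) e^(−t/τ).
T(782) = 13.009 + (12.691)·e^(−782/419.01) = 13.009 + (12.691)·0.15470 = 14.972 °C.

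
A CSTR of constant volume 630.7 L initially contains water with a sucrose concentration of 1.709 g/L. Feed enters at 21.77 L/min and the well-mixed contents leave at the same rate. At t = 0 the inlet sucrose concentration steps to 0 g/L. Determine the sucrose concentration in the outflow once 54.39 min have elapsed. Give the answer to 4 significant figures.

0.2615 g/L

Unsteady species balance (constant V, well mixed): V dC/dt = Q(C_in − C).
Time constant τ = V/Q = 630.7/21.77 = 28.9711 min.
Solution: C(t) = C_in + (C₀ − C_in) e^(−t/τ).
C(54.39) = 0 + (1.709 − 0)·e^(−54.39/28.9711) = 0 + (1.70900)·0.152989 = 0.261458 g/L.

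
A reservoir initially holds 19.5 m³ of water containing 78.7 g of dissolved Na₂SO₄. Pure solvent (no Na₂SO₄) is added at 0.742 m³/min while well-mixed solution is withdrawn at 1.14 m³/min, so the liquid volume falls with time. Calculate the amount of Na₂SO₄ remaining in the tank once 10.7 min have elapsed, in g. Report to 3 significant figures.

38.9 g

Let m(t) be the amount of Na₂SO₄. Volume: V(t) = V₀ + (Q_in − Q_out) t = 19.5 − 0.39800 t; V(10.7) = 15.241 m³.
Solute balance: dm/dt = 0 − Q_out C = −Q_out m/V(t).
dm/m = −Q_out dt/(V₀ − 0.39800 t); integrating gives ln(m/m₀) = −(Q_out/(Q_in−Q_out)) ln(V/V₀).
m = m₀ (V₀/V)^(Q_out/(Q_in−Q_out)) = 78.7 × (19.5/15.241)^(-2.8643) = 38.857 g.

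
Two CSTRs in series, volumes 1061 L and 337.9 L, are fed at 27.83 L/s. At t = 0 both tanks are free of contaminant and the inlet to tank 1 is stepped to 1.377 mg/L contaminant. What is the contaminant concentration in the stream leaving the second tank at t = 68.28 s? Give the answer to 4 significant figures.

1.042 mg/L

Species balance on tank i: dCᵢ/dt = (Cᵢ₋₁ − Cᵢ)/τᵢ with τᵢ = Vᵢ/Q.
τ₁ = 1061/27.83 = 38.1243 s; τ₂ = 337.9/27.83 = 12.1416 s.
Tank 1: C₁ = C_in(1 − e^(−t/τ₁)). Tank 2 (τ₁ ≠ τ₂): C₂ = C_in[1 − (τ₁ e^(−t/τ₁) − τ₂ e^(−t/τ₂))/(τ₁ − τ₂)].
At t = 68.28: e^(−t/τ₁) = 0.166796, e^(−t/τ₂) = 0.00361142.
C₂ = 1.377·[1 − (38.1243·0.166796 − 12.1416·0.00361142)/(25.9828)] = 1.377·0.756949 = 1.04232 mg/L.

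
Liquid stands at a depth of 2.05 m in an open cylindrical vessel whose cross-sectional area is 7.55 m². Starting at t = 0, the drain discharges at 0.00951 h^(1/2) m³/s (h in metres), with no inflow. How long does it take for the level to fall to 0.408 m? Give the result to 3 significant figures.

With no inflow, A dh/dt = −0.00951 √h.
This is separable: 2 d(√h)/dt = −0.00951/A, so √h = √h₀ − (0.00951/(2A)) t.
t = 2A(√h₀ − √h)/0.00951 = 2·7.55·(√2.05 − √0.408)/0.00951
  = 15.100 × (1.4318 − 0.63875) / 0.00951 = 1259.2 s.

1260 s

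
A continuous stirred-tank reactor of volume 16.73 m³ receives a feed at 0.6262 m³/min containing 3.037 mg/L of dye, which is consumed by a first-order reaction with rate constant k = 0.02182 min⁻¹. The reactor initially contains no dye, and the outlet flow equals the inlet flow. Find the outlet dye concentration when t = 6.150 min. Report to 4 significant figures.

Accumulation = in − out − consumed: V dC/dt = Q C_in − Q C − k V C.
dC/dt = (Q/V) C_in − (Q/V + k) C; effective rate a = Q/V + k = 0.0374298 + 0.02182 = 0.0592498 min⁻¹.
C_ss = Q C_in/(Q + kV) = 1.91856 mg/L; C(t) = C_ss + (C₀ − C_ss) e^(−a t).
C(6.150) = 1.91856 + (-1.91856)·e^(−0.0592498·6.150) = 1.91856 + (-1.91856)·0.694623 = 0.585884 mg/L.

0.5859 mg/L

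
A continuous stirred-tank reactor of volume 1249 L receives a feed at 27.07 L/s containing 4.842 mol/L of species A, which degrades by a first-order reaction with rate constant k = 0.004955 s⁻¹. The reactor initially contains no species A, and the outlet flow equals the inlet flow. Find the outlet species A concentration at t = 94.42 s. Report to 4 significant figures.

3.622 mol/L

V dC/dt = Q(C_in − C) − k V C.
This is linear with rate a = Q/V + k = 0.0266283 s⁻¹.
C_ss = Q C_in/(Q + kV) = 3.94100 mol/L; C(t) = C_ss + (C₀ − C_ss) e^(−a t).
C(94.42) = 3.94100 + (-3.94100)·e^(−0.0266283·94.42) = 3.94100 + (-3.94100)·0.0809238 = 3.62208 mol/L.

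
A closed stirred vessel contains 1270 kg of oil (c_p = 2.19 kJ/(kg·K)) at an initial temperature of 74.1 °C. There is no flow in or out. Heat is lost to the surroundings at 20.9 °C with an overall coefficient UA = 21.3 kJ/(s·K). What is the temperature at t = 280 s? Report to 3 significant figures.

27.1 °C

M c_p dT/dt = −UA(T − T_amb).
dT/dt = (T_ss − T)/τ with T_ss = T_amb = 20.900 °C, τ = M c_p/UA = 1270·2.19/21.3 = 130.58 s.
T approaches T_ss exponentially: T(t) = T_ss + (T₀ − T_ss) e^(−t/τ).
T(280) = 20.900 + (53.200)·0.11715 = 27.132 °C.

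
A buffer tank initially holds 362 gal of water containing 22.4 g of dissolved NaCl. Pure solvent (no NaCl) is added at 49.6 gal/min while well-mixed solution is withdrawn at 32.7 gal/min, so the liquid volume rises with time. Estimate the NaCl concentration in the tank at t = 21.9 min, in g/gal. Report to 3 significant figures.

Total volume: dV/dt = Q_in − Q_out = 16.900 gal/min, so V(t) = 362 + 16.900 t and V(21.9) = 732.11 gal.
No NaCl enters, so dm/dt = −Q_out · (m/V).
Separate: dm/m = −Q_out dt/V(t) ⇒ ln(m/m₀) = −(Q_out/(Q_in−Q_out)) ln(V/V₀).
m = m₀ (V₀/V)^(Q_out/(Q_in−Q_out)) = 22.4 × (362/732.11)^(1.9349) = 5.7335 g.
C = m/V = 5.7335/732.11 = 0.0078315 g/gal.

0.00783 g/gal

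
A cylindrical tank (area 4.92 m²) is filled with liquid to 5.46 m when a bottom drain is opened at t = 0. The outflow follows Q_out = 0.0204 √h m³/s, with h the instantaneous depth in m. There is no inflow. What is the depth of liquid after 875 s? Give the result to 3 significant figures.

0.273 m

A dh/dt = −Q_out = −0.0204 √h.
∫ h^(−1/2) dh = −(0.0204/A) ∫ dt, giving 2√h = 2√h₀ − (0.0204/A) t.
√h = √5.46 − 0.0204·875/(2·4.92) = 2.3367 − 1.8140 = 0.52264.
h = 0.52264² = 0.27315 m.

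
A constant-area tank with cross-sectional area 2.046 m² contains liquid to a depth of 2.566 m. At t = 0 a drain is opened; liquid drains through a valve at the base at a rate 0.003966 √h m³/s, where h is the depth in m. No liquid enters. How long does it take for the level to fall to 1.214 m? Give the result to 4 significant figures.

515.9 s

With no inflow, A dh/dt = −0.003966 √h.
Separate and integrate: 2(√h − √h₀) = −(0.003966/A) t.
t = 2A(√h₀ − √h)/0.003966 = 2·2.046·(√2.566 − √1.214)/0.003966
  = 4.09200 × (1.60187 − 1.10182) / 0.003966 = 515.944 s.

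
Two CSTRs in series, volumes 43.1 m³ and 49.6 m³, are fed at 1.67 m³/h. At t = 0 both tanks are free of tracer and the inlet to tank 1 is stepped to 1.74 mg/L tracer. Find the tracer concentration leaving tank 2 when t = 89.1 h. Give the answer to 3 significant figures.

1.44 mg/L

Species balance on tank i: dCᵢ/dt = (Cᵢ₋₁ − Cᵢ)/τᵢ with τᵢ = Vᵢ/Q.
τ₁ = 43.1/1.67 = 25.808 h; τ₂ = 49.6/1.67 = 29.701 h.
Solving the cascade with C₁(0)=C₂(0)=0 gives C₂(t) = C_in[1 − (τ₁ e^(−t/τ₁) − τ₂ e^(−t/τ₂))/(τ₁ − τ₂)].
At t = 89.1: e^(−t/τ₁) = 0.031671, e^(−t/τ₂) = 0.049790.
C₂ = 1.74·[1 − (25.808·0.031671 − 29.701·0.049790)/(-3.8922)] = 1.74·0.83006 = 1.4443 mg/L.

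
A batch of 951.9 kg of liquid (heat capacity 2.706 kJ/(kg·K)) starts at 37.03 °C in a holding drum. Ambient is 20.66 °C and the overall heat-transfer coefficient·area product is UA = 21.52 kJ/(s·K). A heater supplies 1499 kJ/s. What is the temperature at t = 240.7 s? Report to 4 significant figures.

Unsteady energy balance on the tank contents: M c_p dT/dt = −UA(T − T_amb) + Q̇.
dT/dt = (T_ss − T)/τ with T_ss = T_amb + Q̇/UA = 20.66 + 1499/21.52 = 90.3161 °C, τ = M c_p/UA = 951.9·2.706/21.52 = 119.695 s.
Integrating: T(t) = T_ss + (T₀ − T_ss) e^(−t/τ).
T(240.7) = 90.3161 + (-53.2861)·0.133863 = 83.1831 °C.

83.18 °C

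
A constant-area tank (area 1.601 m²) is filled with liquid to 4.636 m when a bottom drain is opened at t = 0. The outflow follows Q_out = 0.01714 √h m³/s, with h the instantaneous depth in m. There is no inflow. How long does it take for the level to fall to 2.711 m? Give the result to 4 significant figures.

Mass balance (ρ constant): A dh/dt = −0.01714 √h.
∫ h^(−1/2) dh = −(0.01714/A) ∫ dt, giving 2√h = 2√h₀ − (0.01714/A) t.
t = 2A(√h₀ − √h)/0.01714 = 2·1.601·(√4.636 − √2.711)/0.01714
  = 3.20200 × (2.15314 − 1.64651) / 0.01714 = 94.6450 s.

94.65 s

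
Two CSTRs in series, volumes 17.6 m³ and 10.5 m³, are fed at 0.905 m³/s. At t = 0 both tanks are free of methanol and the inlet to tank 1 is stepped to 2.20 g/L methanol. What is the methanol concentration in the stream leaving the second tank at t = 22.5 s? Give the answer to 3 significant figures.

0.953 g/L

Each tank obeys Vᵢ dCᵢ/dt = Q(Cᵢ₋₁ − Cᵢ), so τᵢ = Vᵢ/Q.
τ₁ = 17.6/0.905 = 19.448 s; τ₂ = 10.5/0.905 = 11.602 s.
Tank 1: C₁ = C_in(1 − e^(−t/τ₁)). Tank 2 (τ₁ ≠ τ₂): C₂ = C_in[1 − (τ₁ e^(−t/τ₁) − τ₂ e^(−t/τ₂))/(τ₁ − τ₂)].
At t = 22.5: e^(−t/τ₁) = 0.31444, e^(−t/τ₂) = 0.14381.
C₂ = 2.20·[1 − (19.448·0.31444 − 11.602·0.14381)/(7.8453)] = 2.20·0.43321 = 0.95307 g/L.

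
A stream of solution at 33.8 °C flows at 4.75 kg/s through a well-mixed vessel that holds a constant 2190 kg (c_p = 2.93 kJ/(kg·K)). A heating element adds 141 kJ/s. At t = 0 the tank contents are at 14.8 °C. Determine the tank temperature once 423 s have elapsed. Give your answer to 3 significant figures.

Unsteady energy balance on the tank contents: M c_p dT/dt = ṁ c_p (T_in − T) + 141.
Rearrange: dT/dt = (T_ss − T)/τ with τ = M/ṁ = 461.05 s and T_ss = T_in + Q̇/(ṁ c_p) = 43.931 °C.
Solution: T(t) = T_ss + (T₀ − T_ss) e^(−t/τ).
T(423) = 43.931 + (-29.131)·e^(−423/461.05) = 43.931 + (-29.131)·0.39953 = 32.292 °C.

32.3 °C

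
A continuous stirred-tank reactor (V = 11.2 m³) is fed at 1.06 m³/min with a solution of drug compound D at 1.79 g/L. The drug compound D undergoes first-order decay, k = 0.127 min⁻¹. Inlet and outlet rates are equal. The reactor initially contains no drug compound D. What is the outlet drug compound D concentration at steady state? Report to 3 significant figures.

0.764 g/L

Species balance: V dC/dt = Q C_in − Q C − k V C.
Steady state (dC/dt = 0): C_ss = Q C_in/(Q + kV) = C_in/(1 + kV/Q).
C_ss = 1.06·1.79/(1.06 + 0.127·11.2) = 1.8974/2.4824 = 0.76434 g/L.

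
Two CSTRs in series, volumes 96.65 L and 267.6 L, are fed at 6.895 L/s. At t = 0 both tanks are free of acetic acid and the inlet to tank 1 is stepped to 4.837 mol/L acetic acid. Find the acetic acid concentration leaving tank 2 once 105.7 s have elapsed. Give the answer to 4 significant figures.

Time constants: τᵢ = Vᵢ/Q for each well-mixed tank.
τ₁ = 96.65/6.895 = 14.0174 s; τ₂ = 267.6/6.895 = 38.8107 s.
Tank 1: C₁ = C_in(1 − e^(−t/τ₁)). Tank 2 (τ₁ ≠ τ₂): C₂ = C_in[1 − (τ₁ e^(−t/τ₁) − τ₂ e^(−t/τ₂))/(τ₁ − τ₂)].
At t = 105.7: e^(−t/τ₁) = 0.000531065, e^(−t/τ₂) = 0.0656463.
C₂ = 4.837·[1 − (14.0174·0.000531065 − 38.8107·0.0656463)/(-24.7933)] = 4.837·0.897539 = 4.34140 mol/L.

4.341 mol/L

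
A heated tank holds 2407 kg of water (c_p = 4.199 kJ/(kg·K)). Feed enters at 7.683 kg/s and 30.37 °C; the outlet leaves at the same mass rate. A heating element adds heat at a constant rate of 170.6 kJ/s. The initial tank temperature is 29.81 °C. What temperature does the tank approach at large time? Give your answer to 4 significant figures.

M c_p dT/dt = ṁ c_p (T_in − T) + Q̇.
At steady state dT/dt = 0 ⇒ T_ss = T_in + Q̇/(ṁ c_p) = 30.37 + 170.6/(7.683·4.199) = 35.6581 °C.

35.66 °C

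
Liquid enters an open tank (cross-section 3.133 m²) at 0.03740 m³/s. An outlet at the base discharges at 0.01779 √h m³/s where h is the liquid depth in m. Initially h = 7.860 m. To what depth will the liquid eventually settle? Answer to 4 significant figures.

Level balance: A dh/dt = 0.03740 − 0.01779 √h. Setting dh/dt = 0:
Q_in = 0.01779 √h_ss ⇒ √h_ss = 0.03740/0.01779 = 2.10230.
h_ss = 2.10230² = 4.41968 m. (Since h₀ = 7.860 m > h_ss, the level will fall toward this value.)

4.420 m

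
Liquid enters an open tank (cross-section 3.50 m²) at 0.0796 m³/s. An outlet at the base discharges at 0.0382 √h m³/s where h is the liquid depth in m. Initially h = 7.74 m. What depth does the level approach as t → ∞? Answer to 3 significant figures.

Level balance: A dh/dt = 0.0796 − 0.0382 √h. Setting dh/dt = 0:
Q_in = 0.0382 √h_ss ⇒ √h_ss = 0.0796/0.0382 = 2.0838.
h_ss = 2.0838² = 4.3421 m. (Since h₀ = 7.74 m > h_ss, the level will fall toward this value.)

4.34 m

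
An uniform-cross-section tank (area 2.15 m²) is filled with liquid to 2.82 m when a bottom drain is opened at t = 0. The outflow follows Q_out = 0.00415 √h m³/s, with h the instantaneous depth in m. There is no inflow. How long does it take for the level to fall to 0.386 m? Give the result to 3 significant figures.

Accumulation of liquid (constant cross-section A): A dh/dt = −0.00415 √h.
∫ h^(−1/2) dh = −(0.00415/A) ∫ dt, giving 2√h = 2√h₀ − (0.00415/A) t.
t = 2A(√h₀ − √h)/0.00415 = 2·2.15·(√2.82 − √0.386)/0.00415
  = 4.3000 × (1.6793 − 0.62129) / 0.00415 = 1096.2 s.

1100 s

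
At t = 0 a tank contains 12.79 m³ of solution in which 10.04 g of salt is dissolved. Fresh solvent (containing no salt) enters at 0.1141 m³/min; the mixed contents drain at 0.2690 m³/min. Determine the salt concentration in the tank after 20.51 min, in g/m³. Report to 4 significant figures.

0.6361 g/m³

Total volume: dV/dt = Q_in − Q_out = -0.154900 m³/min, so V(t) = 12.79 − 0.154900 t and V(20.51) = 9.61300 m³.
Solute balance: dm/dt = 0 − Q_out C = −Q_out m/V(t).
Separate: dm/m = −Q_out dt/V(t) ⇒ ln(m/m₀) = −(Q_out/(Q_in−Q_out)) ln(V/V₀).
m = m₀ (V₀/V)^(Q_out/(Q_in−Q_out)) = 10.04 × (12.79/9.61300)^(-1.73660) = 6.11469 g.
C = m/V = 6.11469/9.61300 = 0.636086 g/m³.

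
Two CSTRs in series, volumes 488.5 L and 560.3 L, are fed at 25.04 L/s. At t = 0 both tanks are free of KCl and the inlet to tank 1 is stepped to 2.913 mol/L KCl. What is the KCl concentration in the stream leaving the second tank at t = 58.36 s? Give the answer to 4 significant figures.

2.233 mol/L

Species balance on tank i: dCᵢ/dt = (Cᵢ₋₁ − Cᵢ)/τᵢ with τᵢ = Vᵢ/Q.
τ₁ = 488.5/25.04 = 19.5088 s; τ₂ = 560.3/25.04 = 22.3762 s.
Tank 1: C₁ = C_in(1 − e^(−t/τ₁)). Tank 2 (τ₁ ≠ τ₂): C₂ = C_in[1 − (τ₁ e^(−t/τ₁) − τ₂ e^(−t/τ₂))/(τ₁ − τ₂)].
At t = 58.36: e^(−t/τ₁) = 0.0502134, e^(−t/τ₂) = 0.0736723.
C₂ = 2.913·[1 − (19.5088·0.0502134 − 22.3762·0.0736723)/(-2.86741)] = 2.913·0.766723 = 2.23346 mol/L.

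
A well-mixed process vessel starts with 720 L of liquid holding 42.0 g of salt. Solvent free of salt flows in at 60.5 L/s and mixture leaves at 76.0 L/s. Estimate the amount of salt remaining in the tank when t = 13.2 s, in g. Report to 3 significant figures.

Total volume: dV/dt = Q_in − Q_out = -15.500 L/s, so V(t) = 720 − 15.500 t and V(13.2) = 515.40 L.
No salt enters, so dm/dt = −Q_out · (m/V).
Separate: dm/m = −Q_out dt/V(t) ⇒ ln(m/m₀) = −(Q_out/(Q_in−Q_out)) ln(V/V₀).
m = m₀ (V₀/V)^(Q_out/(Q_in−Q_out)) = 42.0 × (720/515.40)^(-4.9032) = 8.1538 g.

8.15 g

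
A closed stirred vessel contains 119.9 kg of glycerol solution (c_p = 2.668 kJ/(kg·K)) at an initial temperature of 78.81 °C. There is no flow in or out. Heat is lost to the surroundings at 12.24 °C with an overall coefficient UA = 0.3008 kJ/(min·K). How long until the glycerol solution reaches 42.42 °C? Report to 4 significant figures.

841.3 min

M c_p dT/dt = −UA(T − T_amb).
τ = M c_p/UA = 1063.47 min; T_ss = T_amb = 12.2400 °C.
T(t) = T_ss + (T₀ − T_ss)e^(−t/τ); set T = 42.42:
t = −τ ln[(T − T_ss)/(T₀ − T_ss)] = −1063.47 · ln(0.453357) = 841.288 min.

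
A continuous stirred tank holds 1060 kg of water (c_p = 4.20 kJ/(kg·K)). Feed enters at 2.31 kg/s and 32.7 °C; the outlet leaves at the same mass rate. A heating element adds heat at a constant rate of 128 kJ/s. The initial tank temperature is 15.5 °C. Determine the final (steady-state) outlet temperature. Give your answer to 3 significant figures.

M c_p dT/dt = ṁ c_p (T_in − T) + Q̇.
At steady state dT/dt = 0 ⇒ T_ss = T_in + Q̇/(ṁ c_p) = 32.7 + 128/(2.31·4.20) = 45.893 °C.

45.9 °C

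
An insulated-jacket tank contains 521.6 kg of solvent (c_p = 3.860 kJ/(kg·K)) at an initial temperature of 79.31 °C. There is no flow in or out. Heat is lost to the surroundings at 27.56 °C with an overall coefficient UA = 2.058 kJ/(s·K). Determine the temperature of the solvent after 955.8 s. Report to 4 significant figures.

First-law balance (no shaft work): M c_p dT/dt = −UA(T − T_amb).
dT/dt = (T_ss − T)/τ with T_ss = T_amb = 27.5600 °C, τ = M c_p/UA = 521.6·3.860/2.058 = 978.317 s.
This is linear first-order; T(t) = T_ss + (T₀ − T_ss) e^(−t/τ).
T(955.8) = 27.5600 + (51.7500)·0.376445 = 47.0410 °C.

47.04 °C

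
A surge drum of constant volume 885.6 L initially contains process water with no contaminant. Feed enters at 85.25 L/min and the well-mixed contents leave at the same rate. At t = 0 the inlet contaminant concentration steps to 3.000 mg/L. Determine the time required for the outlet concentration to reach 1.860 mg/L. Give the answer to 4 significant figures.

10.05 min

Species balance: V dC/dt = Q(C_in − C) ⇒ τ = V/Q = 10.3883 min.
C(t) = C_in + (C₀ − C_in) e^(−t/τ). Set C = 1.860 and solve for t:
e^(−t/τ) = (C − C_in)/(C₀ − C_in) = (1.860 − 3.000)/(0 − 3.000) = 0.380000
t = −τ ln(…) = 10.3883 × 0.967584 = 10.0515 min.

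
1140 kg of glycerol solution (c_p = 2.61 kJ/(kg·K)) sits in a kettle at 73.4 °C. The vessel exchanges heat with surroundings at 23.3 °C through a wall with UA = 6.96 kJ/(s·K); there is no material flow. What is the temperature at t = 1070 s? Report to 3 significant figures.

27.4 °C

Energy balance: M c_p dT/dt = −UA(T − T_amb).
dT/dt = (T_ss − T)/τ with T_ss = T_amb = 23.300 °C, τ = M c_p/UA = 1140·2.61/6.96 = 427.50 s.
Integrating: T(t) = T_ss + (T₀ − T_ss) e^(−t/τ).
T(1070) = 23.300 + (50.100)·0.081845 = 27.400 °C.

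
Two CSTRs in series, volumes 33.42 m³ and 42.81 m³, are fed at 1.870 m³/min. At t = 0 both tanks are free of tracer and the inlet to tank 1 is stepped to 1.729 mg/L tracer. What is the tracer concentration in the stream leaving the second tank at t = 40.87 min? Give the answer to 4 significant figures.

Each tank obeys Vᵢ dCᵢ/dt = Q(Cᵢ₋₁ − Cᵢ), so τᵢ = Vᵢ/Q.
τ₁ = 33.42/1.870 = 17.8717 min; τ₂ = 42.81/1.870 = 22.8930 min.
Solving the cascade with C₁(0)=C₂(0)=0 gives C₂(t) = C_in[1 − (τ₁ e^(−t/τ₁) − τ₂ e^(−t/τ₂))/(τ₁ − τ₂)].
At t = 40.87: e^(−t/τ₁) = 0.101585, e^(−t/τ₂) = 0.167754.
C₂ = 1.729·[1 − (17.8717·0.101585 − 22.8930·0.167754)/(-5.02139)] = 1.729·0.596744 = 1.03177 mg/L.

1.032 mg/L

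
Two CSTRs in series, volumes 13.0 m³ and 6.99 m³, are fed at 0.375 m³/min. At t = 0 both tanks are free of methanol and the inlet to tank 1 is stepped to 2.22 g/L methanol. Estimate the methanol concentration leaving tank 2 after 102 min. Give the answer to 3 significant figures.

1.98 g/L

Time constants: τᵢ = Vᵢ/Q for each well-mixed tank.
τ₁ = 13.0/0.375 = 34.667 min; τ₂ = 6.99/0.375 = 18.640 min.
Solving the cascade with C₁(0)=C₂(0)=0 gives C₂(t) = C_in[1 − (τ₁ e^(−t/τ₁) − τ₂ e^(−t/τ₂))/(τ₁ − τ₂)].
At t = 102: e^(−t/τ₁) = 0.052744, e^(−t/τ₂) = 0.0042024.
C₂ = 2.22·[1 − (34.667·0.052744 − 18.640·0.0042024)/(16.027)] = 2.22·0.89080 = 1.9776 g/L.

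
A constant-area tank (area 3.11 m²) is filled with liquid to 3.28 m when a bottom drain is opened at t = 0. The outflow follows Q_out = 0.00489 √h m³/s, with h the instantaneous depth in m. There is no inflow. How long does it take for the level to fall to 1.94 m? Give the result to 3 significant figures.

532 s

A dh/dt = −Q_out = −0.00489 √h.
Separate and integrate: 2(√h − √h₀) = −(0.00489/A) t.
t = 2A(√h₀ − √h)/0.00489 = 2·3.11·(√3.28 − √1.94)/0.00489
  = 6.2200 × (1.8111 − 1.3928) / 0.00489 = 531.99 s.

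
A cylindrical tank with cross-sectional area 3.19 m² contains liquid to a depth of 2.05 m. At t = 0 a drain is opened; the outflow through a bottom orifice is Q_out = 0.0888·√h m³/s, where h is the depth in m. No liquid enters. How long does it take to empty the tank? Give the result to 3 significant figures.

103 s

Accumulation of liquid (constant cross-section A): A dh/dt = −0.0888 √h.
Separate and integrate: 2(√h − √h₀) = −(0.0888/A) t.
Tank is empty when √h = 0: t_empty = 2A√h₀/0.0888.
t_empty = 2·3.19·√2.05/0.0888 = 6.3800·1.4318/0.0888 = 102.87 s.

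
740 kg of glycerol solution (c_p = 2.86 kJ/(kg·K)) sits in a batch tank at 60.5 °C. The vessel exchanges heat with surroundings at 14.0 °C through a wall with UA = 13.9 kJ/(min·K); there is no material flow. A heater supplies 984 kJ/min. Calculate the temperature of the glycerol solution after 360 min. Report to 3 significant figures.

82.5 °C

Lumped-capacitance energy balance: M c_p dT/dt = UA(T_amb − T) + Q̇.
dT/dt = (T_ss − T)/τ with T_ss = T_amb + Q̇/UA = 14.0 + 984/13.9 = 84.791 °C, τ = M c_p/UA = 740·2.86/13.9 = 152.26 min.
This is linear first-order; T(t) = T_ss + (T₀ − T_ss) e^(−t/τ).
T(360) = 84.791 + (-24.291)·0.094006 = 82.508 °C.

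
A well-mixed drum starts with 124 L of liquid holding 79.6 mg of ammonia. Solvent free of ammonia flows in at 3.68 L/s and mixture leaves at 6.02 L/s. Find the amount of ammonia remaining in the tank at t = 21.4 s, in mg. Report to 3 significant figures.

21.0 mg

Let m(t) be the amount of ammonia. Volume: V(t) = V₀ + (Q_in − Q_out) t = 124 − 2.3400 t; V(21.4) = 73.924 L.
Species balance (pure solvent in): dm/dt = −Q_out · m/V(t).
Separate: dm/m = −Q_out dt/V(t) ⇒ ln(m/m₀) = −(Q_out/(Q_in−Q_out)) ln(V/V₀).
m = m₀ (V₀/V)^(Q_out/(Q_in−Q_out)) = 79.6 × (124/73.924)^(-2.5726) = 21.038 mg.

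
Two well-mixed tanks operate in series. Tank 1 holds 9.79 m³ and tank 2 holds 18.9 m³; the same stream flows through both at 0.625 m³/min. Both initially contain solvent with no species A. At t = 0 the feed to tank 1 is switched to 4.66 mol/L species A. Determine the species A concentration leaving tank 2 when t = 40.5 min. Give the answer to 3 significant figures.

Each tank obeys Vᵢ dCᵢ/dt = Q(Cᵢ₋₁ − Cᵢ), so τᵢ = Vᵢ/Q.
τ₁ = 9.79/0.625 = 15.664 min; τ₂ = 18.9/0.625 = 30.240 min.
Solving the cascade with C₁(0)=C₂(0)=0 gives C₂(t) = C_in[1 − (τ₁ e^(−t/τ₁) − τ₂ e^(−t/τ₂))/(τ₁ − τ₂)].
At t = 40.5: e^(−t/τ₁) = 0.075355, e^(−t/τ₂) = 0.26203.
C₂ = 4.66·[1 − (15.664·0.075355 − 30.240·0.26203)/(-14.576)] = 4.66·0.53736 = 2.5041 mol/L.

2.50 mol/L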